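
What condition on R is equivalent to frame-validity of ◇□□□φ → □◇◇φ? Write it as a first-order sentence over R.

This is a Sahlqvist (Geach-type) schema ◇^1□^3φ → □^1◇^2φ.
First-order correspondent: ∀x ∀y ∀z ((xRy ∧ xRz) → ∃w (yR³w ∧ zR²w)).

∀x ∀y ∀z ((xRy ∧ xRz) → ∃w (yR³w ∧ zR²w))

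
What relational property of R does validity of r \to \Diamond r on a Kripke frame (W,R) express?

This schema is equivalent to the T axiom □r → r.
It corresponds to reflexivity: \forall x Rxx.

reflexivity: \forall x Rxx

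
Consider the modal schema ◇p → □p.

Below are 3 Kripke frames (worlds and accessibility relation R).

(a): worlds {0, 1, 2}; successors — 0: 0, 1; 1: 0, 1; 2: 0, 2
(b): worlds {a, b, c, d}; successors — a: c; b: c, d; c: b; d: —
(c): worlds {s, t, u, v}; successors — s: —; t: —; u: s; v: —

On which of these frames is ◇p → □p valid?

The schema corresponds to partial functionality: ∀x ∀y ∀z (Rxy ∧ Rxz → y = z).
(a): fails — 0 sees both 0 and 1.
(b): fails — b sees both c and d.
(c): ✓.

(c)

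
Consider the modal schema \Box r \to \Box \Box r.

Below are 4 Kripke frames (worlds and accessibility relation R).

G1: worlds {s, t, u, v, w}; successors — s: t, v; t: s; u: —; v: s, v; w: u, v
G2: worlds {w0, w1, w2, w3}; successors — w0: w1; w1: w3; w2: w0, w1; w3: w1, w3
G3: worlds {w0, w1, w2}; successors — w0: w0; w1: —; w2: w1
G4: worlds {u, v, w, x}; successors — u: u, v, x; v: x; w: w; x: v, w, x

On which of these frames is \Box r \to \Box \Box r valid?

G3

The schema corresponds to transitivity: \forall x \forall y \forall z (Rxy \wedge Ryz \to Rxz).
G1: fails — Rvs and Rst but not Rvt.
G2: fails — Rw1w3 and Rw3w1 but not Rw1w1.
G3: condition met.
G4: fails — Rvx and Rxw but not Rvw.
Valid on: G3.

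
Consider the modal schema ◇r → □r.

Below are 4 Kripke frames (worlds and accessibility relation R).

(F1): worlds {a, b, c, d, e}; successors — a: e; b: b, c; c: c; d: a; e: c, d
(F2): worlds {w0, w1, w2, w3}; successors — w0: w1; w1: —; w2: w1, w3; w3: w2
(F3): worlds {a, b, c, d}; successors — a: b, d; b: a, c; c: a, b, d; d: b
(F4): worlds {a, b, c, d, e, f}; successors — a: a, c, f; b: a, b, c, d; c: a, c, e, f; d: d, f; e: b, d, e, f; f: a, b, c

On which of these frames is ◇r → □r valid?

none

The schema corresponds to partial functionality: ∀x ∀y ∀z (Rxy ∧ Rxz → y = z).
(F1): fails — b sees both b and c.
(F2): fails — w2 sees both w1 and w3.
(F3): fails — a sees both b and d.
(F4): fails — a sees both a and c.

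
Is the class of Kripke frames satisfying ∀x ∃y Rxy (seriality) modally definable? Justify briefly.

Definable; □p → ◇p defines it

Yes: it is seriality, defined by the D schema □p → ◇p.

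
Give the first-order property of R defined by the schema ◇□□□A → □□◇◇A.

This is a Sahlqvist (Geach-type) schema ◇^1□^3A → □^2◇^2A.
First-order correspondent: ∀x ∀y ∀z ((xRy ∧ xR²z) → ∃w (yR³w ∧ zR²w)).

∀x ∀y ∀z ((xRy ∧ xR²z) → ∃w (yR³w ∧ zR²w))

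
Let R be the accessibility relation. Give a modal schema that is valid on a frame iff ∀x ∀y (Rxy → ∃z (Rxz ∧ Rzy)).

The condition is density. The C4 schema □□p → □p defines it.
Suppose □□p→□p is valid. Take Rxy and set V(p)={w : xR²w}. Then □□p at x, so □p at x, so p at y, i.e. ∃z(Rxz∧Rzy).

□□p → □p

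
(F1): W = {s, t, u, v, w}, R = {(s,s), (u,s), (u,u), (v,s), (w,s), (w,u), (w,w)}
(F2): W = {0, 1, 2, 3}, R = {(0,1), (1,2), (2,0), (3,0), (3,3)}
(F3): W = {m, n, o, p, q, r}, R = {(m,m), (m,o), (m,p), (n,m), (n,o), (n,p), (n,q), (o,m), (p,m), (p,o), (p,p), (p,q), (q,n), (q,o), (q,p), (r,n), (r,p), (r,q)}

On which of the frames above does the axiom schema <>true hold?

(F2), (F3)

Frame correspondent (Sahlqvist): forall x exists y Rxy — i.e. seriality.
(F1): fails — world t has no successor.
(F2): ✓.
(F3): ✓.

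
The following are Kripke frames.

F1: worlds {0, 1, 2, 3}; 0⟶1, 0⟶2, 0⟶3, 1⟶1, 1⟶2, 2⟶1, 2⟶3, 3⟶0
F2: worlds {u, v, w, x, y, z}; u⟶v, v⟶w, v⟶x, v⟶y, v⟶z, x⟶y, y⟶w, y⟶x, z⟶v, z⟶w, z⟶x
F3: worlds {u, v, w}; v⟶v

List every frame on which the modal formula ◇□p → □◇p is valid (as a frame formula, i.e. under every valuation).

The schema corresponds to convergence: ∀x ∀y ∀z (Rxy ∧ Rxz → ∃w (Ryw ∧ Rzw)).
F1: fails — R02 and R03 but 2 and 3 have no common successor.
F2: fails — Rvz and Rvw but z and w have no common successor.
F3: condition met.
Valid on: F3.

F3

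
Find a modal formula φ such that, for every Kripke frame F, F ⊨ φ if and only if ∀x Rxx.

The condition is reflexivity. The T schema □r → r defines it.

□r → r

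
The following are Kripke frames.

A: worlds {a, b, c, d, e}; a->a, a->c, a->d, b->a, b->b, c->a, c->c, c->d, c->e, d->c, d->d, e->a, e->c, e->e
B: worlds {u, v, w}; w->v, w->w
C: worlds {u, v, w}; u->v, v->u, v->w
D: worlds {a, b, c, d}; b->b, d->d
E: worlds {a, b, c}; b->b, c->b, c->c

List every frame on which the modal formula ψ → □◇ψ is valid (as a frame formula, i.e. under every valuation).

This is the axiom for symmetry; its first-order frame correspondent is ∀x ∀y (Rxy → Ryx).
A: fails — Rea but not Rae.
B: fails — Rwv but not Rvw.
C: fails — Rvw but not Rwv.
D: satisfies the condition.
E: fails — Rcb but not Rbc.
Valid on: D.

D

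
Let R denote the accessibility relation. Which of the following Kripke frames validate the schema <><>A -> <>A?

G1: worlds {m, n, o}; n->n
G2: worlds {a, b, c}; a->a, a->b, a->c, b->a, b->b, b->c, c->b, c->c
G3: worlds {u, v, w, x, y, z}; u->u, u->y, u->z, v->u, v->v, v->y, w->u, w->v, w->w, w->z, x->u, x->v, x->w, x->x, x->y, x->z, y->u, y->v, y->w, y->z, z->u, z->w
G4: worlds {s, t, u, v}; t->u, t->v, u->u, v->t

The schema corresponds to a generalized confluence (Geach) condition: forall x forall y (x R^2 y -> exists w (y = w & xRw)).
G1: satisfies the condition.
G2: fails — cR²a but no w with a=w and cRw.
G3: fails — uR²v but no t with v=t and uRt.
G4: fails — tR²t but no w with t=w and tRw.
Valid on: G1.

G1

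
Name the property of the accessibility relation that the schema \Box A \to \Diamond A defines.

Suppose □A→◇A is valid. At any x set V(A)=W. Then □A at x, so ◇A at x, so x has a successor.
Conversely, any frame satisfying \forall x \exists y Rxy validates the schema.
Frame condition: \forall x \exists y Rxy.

seriality: \forall x \exists y Rxy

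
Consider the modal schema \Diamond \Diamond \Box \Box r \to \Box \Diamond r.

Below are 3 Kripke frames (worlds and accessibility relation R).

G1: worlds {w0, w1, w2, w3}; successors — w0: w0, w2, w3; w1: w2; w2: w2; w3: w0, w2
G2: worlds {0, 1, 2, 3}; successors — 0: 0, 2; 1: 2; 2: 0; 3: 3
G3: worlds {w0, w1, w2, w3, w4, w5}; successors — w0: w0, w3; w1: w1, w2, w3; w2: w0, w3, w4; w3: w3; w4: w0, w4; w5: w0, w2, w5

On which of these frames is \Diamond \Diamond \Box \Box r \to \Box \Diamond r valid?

Frame correspondent (Sahlqvist): \forall x \forall y \forall z ((x R^2 y \wedge xRz) \to \exists w (y R^2 w \wedge zRw)) — i.e. a generalized confluence (Geach) condition.
G1: holds.
G2: holds.
G3: fails — w2R²w3, w2Rw4 but no w with w3R²w and w4Rw.
Valid on: G1, G2.

G1, G2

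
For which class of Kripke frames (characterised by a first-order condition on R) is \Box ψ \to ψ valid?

reflexivity: \forall x Rxx

Suppose □ψ→ψ is valid. At any x set V(ψ)={w : Rxw}. Then □ψ holds at x, so ψ holds at x, i.e. Rxx.
Conversely, on a frame with reflexivity the schema holds at every world under every valuation.
So the correspondent is reflexivity.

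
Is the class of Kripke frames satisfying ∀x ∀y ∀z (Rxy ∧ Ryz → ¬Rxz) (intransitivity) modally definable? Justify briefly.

Not definable by any modal formula

If a class were modally definable it would be closed under surjective bounded morphisms (Goldblatt–Thomason).
The 5-cycle (worlds a,b,c,d,e with a→b→c→d→e→a) is intransitive. Mapping every world to a single reflexive point • is a surjective bounded morphism; the reflexive point is not intransitive (R••∧R•• but R••).
So the class is not modally definable.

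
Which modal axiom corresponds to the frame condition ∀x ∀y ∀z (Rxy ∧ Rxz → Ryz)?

◇q → □◇q

The condition is the Euclidean property. The 5 schema ◇q → □◇q defines it.
Suppose ◇q→□◇q is valid. Take Rxy, Rxz and set V(q)={y}. Then ◇q at x, so □◇q at x, so ◇q at z, so some w with Rzw has q; w=y, i.e. Rzy. By symmetry of the argument, Ryz.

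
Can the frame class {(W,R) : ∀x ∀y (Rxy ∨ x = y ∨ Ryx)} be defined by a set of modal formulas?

No — not modally definable

Modal frame validity is preserved under disjoint unions.
Take 3 disjoint single-world reflexive frames: each is trivially connected, but their disjoint union has 3 worlds with no edge between distinct components, so it is not connected.
Hence connectedness of R is not modally definable.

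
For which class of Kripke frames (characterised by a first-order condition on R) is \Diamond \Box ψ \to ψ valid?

symmetry: \forall x \forall y (Rxy \to Ryx)

This schema is equivalent to the B axiom ψ → □◇ψ.
Its frame correspondent is symmetry — \forall x \forall y (Rxy \to Ryx).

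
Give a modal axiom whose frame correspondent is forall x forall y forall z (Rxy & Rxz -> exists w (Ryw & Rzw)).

◇□ψ → □◇ψ

The condition is convergence. The .2 schema ◇□ψ → □◇ψ defines it.
Suppose ◇□ψ→□◇ψ is valid. Take Rxy, Rxz and set V(ψ)={w : Ryw}. Then □ψ at y so ◇□ψ at x, so □◇ψ at x, so ◇ψ at z, giving w with Rzw and Ryw.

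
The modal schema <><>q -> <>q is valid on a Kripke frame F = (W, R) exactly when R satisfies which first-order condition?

This is a form of the 4 axiom.
It corresponds to transitivity: forall x forall y forall z (Rxy & Ryz -> Rxz).

transitivity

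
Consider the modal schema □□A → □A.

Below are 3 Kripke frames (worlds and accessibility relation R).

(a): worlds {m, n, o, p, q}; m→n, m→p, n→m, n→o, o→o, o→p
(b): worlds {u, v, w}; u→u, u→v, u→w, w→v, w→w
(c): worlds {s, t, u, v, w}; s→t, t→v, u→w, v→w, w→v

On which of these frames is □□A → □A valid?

The schema corresponds to density: ∀x ∀y (Rxy → ∃z (Rxz ∧ Rzy)).
(a): fails — Rnm but no z with Rnz and Rzm.
(b): holds.
(c): fails — Ruw but no z with Ruz and Rzw.

(b)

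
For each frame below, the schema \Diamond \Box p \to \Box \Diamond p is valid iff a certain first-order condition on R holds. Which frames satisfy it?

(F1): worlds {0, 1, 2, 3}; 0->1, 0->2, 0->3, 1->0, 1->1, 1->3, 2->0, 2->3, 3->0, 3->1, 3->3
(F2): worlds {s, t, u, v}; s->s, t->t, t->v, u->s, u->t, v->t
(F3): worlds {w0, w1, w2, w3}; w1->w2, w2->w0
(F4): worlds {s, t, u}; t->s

Frame correspondent (Sahlqvist): \forall x \forall y \forall z (Rxy \wedge Rxz \to \exists w (Ryw \wedge Rzw)) — i.e. convergence.
(F1): satisfies the condition.
(F2): fails — Rut and Rus but t and s have no common successor.
(F3): fails — Rw2w0 and Rw2w0 but w0 and w0 have no common successor.
(F4): fails — Rts and Rts but s and s have no common successor.

(F1)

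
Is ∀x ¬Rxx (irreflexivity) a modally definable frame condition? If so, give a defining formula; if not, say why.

No

Modal frame validity is preserved under surjective bounded morphisms.
The 5-cycle (worlds 0,1,2,3,4 with 0→1→2→3→4→0) is irreflexive, and the map sending every world to a single reflexive point • is a surjective bounded morphism (forth: every edge maps to (•,•); back: every world has a successor). So any modal formula valid on the 5-cycle is also valid on the reflexive point, which is not irreflexive.
So the class is not modally definable.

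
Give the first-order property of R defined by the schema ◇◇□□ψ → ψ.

This is a Sahlqvist (Geach-type) schema ◇^2□^2ψ → □^0◇^0ψ.
Minimal-valuation argument: fix x; take any y with xR^2y and any z with xR^0z. Set V(ψ) to the set of worlds R-reachable from y in exactly 2 steps. Then □^2ψ holds at y, so the antecedent holds at x; validity forces ◇^0ψ at z, giving a w with zR^0w and yR^2w.
First-order correspondent: ∀x ∀y (xR²y → ∃w (yR²w ∧ x = w)).

∀x ∀y (xR²y → ∃w (yR²w ∧ x = w))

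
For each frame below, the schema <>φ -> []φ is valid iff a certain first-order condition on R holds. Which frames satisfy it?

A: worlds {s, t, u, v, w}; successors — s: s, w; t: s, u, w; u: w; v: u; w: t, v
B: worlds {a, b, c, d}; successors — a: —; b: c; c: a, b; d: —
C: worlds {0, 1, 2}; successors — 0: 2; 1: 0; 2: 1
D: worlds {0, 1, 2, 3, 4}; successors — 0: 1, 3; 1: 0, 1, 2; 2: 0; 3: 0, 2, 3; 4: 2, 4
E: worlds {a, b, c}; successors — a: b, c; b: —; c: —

This is the axiom for partial functionality; its first-order frame correspondent is forall x forall y forall z (Rxy & Rxz -> y = z).
A: fails — s sees both s and w.
B: fails — c sees both a and b.
C: satisfies the condition.
D: fails — 0 sees both 1 and 3.
E: fails — a sees both b and c.

C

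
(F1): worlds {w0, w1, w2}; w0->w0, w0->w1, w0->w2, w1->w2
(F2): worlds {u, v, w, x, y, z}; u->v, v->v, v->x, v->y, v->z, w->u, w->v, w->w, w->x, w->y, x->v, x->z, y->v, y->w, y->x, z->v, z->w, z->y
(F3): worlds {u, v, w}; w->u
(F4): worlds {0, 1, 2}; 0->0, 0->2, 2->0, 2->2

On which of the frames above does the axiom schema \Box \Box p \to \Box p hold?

(F2), (F4)

This is the axiom for density; its first-order frame correspondent is \forall x \forall y (Rxy \to \exists z (Rxz \wedge Rzy)).
(F1): fails — Rw1w2 but no z with Rw1z and Rzw2.
(F2): satisfies the condition.
(F3): fails — Rwu but no z with Rwz and Rzu.
(F4): satisfies the condition.
Valid on: (F2), (F4).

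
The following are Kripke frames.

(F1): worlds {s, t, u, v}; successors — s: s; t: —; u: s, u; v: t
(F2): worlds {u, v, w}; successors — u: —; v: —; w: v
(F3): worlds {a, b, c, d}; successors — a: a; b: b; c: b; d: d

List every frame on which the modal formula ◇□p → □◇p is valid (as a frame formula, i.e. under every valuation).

Frame correspondent (Sahlqvist): ∀x ∀y ∀z (Rxy ∧ Rxz → ∃w (Ryw ∧ Rzw)) — i.e. convergence.
(F1): fails — Rvt and Rvt but t and t have no common successor.
(F2): fails — Rwv and Rwv but v and v have no common successor.
(F3): condition met.
Valid on: (F3).

(F3)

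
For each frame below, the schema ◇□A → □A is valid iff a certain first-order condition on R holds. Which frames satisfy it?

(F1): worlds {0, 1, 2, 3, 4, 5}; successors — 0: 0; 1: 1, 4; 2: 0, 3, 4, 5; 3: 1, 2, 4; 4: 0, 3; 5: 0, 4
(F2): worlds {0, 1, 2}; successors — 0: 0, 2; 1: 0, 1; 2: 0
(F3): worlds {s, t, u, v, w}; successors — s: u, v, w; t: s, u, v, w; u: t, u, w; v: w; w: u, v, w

The schema corresponds to the Euclidean property: ∀x ∀y ∀z (Rxy ∧ Rxz → Ryz).
(F1): fails — R14 and R11 but not R41.
(F2): fails — R02 and R02 but not R22.
(F3): fails — Rsv and Rsv but not Rvv.

none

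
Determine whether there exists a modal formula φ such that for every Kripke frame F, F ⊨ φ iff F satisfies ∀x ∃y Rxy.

Yes — defined by □p → ◇p

Yes: it is seriality, defined by the D schema □p → ◇p.
Suppose □p→◇p is valid. At any x set V(p)=W. Then □p at x, so ◇p at x, so x has a successor.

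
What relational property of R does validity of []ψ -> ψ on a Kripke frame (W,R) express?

reflexivity

Suppose □ψ→ψ is valid. At any x set V(ψ)={w : Rxw}. Then □ψ holds at x, so ψ holds at x, i.e. Rxx.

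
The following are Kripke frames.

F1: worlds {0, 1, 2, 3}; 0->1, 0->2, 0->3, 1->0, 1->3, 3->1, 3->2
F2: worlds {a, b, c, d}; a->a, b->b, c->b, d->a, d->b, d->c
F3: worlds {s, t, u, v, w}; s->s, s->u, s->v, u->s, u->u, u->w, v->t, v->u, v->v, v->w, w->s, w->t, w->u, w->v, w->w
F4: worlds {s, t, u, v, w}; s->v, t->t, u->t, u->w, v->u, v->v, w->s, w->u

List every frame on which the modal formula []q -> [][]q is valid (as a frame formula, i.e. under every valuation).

F2

Frame correspondent (Sahlqvist): forall x forall y forall z (Rxy & Ryz -> Rxz) — i.e. transitivity.
F1: fails — R10 and R02 but not R12.
F2: condition met.
F3: fails — Ruw and Rwt but not Rut.
F4: fails — Ruw and Rwu but not Ruu.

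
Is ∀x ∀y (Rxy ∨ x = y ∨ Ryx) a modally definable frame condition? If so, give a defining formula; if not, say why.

Modal frame validity is preserved under disjoint unions.
Take 4 disjoint single-world reflexive frames: each is trivially connected, but their disjoint union has 4 worlds with no edge between distinct components, so it is not connected.
So no modal formula (or set of formulas) defines exactly the connected frames.

No — not modally definable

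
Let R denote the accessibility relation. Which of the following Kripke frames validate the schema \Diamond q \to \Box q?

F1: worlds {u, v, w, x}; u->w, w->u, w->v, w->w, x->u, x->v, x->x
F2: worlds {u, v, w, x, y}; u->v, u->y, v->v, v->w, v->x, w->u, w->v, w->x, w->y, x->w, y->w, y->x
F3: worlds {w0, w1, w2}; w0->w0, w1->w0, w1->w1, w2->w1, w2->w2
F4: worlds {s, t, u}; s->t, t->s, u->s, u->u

none

The schema corresponds to partial functionality: \forall x \forall y \forall z (Rxy \wedge Rxz \to y = z).
F1: fails — w sees both u and v.
F2: fails — u sees both v and y.
F3: fails — w1 sees both w0 and w1.
F4: fails — u sees both s and u.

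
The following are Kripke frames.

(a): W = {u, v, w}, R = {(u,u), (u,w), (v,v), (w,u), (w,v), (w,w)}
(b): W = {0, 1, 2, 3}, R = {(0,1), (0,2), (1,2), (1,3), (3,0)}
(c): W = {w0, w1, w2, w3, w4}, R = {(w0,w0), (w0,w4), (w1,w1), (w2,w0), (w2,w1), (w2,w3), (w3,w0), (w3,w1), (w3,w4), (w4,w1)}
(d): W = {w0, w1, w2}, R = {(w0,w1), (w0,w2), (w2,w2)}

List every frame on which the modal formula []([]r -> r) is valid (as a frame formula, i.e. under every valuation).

(a)

The schema corresponds to shift-reflexivity: forall x forall y (Rxy -> Ryy).
(a): satisfies the condition.
(b): fails — R02 but not R22.
(c): fails — Rw0w4 but not Rw4w4.
(d): fails — Rw0w1 but not Rw1w1.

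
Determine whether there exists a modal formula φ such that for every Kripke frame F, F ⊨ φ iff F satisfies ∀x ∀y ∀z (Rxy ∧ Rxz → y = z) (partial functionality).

Yes — defined by ◇p → □p

This is a Sahlqvist condition; the CD axiom ◇p → □p defines it.
Suppose ◇p→□p is valid. Take Rxy, Rxz and set V(p)={y}. Then ◇p at x, so □p at x, so p at z, i.e. z=y.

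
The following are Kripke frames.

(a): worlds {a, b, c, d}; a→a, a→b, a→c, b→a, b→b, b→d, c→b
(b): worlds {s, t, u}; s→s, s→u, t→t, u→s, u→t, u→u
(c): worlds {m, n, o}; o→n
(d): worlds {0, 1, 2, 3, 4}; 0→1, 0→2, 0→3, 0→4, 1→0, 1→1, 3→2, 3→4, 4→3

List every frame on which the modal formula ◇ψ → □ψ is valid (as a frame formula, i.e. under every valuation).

The schema corresponds to partial functionality: ∀x ∀y ∀z (Rxy ∧ Rxz → y = z).
(a): fails — a sees both a and b.
(b): fails — s sees both s and u.
(c): condition met.
(d): fails — 0 sees both 1 and 2.

(c)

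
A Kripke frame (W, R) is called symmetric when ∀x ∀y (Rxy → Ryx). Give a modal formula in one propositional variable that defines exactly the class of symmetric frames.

r → □◇r

A defining formula is r → □◇r (the B axiom).
Suppose r→□◇r is valid. Take Rxy and set V(r)={x}. Then r at x, so □◇r at x, so ◇r at y, so some z with Ryz has r; z=x, i.e. Ryx.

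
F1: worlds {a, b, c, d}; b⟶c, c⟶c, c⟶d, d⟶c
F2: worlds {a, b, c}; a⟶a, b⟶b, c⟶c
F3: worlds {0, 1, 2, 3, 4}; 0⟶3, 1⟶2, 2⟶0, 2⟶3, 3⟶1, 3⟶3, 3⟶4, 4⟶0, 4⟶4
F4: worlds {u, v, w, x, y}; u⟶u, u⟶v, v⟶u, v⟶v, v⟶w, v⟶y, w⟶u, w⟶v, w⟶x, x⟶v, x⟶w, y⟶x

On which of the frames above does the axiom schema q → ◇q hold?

F2

The schema corresponds to reflexivity: ∀x Rxx.
F1: fails — world a does not see itself.
F2: condition met.
F3: fails — world 0 does not see itself.
F4: fails — world w does not see itself.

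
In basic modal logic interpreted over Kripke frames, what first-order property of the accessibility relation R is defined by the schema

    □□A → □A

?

density: ∀x ∀y (Rxy → ∃z (Rxz ∧ Rzy))

Suppose □□A→□A is valid. Take Rxy and set V(A)={w : xR²w}. Then □□A at x, so □A at x, so A at y, i.e. ∃z(Rxz∧Rzy).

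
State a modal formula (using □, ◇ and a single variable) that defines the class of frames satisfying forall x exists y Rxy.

□p → ◇p

The condition is seriality. The D schema □p → ◇p defines it.
Suppose □p→◇p is valid. At any x set V(p)=W. Then □p at x, so ◇p at x, so x has a successor.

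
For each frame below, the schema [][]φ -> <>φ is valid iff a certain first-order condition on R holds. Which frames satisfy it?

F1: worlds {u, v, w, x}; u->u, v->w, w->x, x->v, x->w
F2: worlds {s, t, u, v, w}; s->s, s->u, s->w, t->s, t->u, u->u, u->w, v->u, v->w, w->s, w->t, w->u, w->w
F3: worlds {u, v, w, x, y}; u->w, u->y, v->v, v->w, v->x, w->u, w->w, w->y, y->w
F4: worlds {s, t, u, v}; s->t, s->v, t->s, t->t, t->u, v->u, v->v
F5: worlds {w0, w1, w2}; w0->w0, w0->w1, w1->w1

The schema corresponds to a generalized confluence (Geach) condition: forall x exists w (x R^2 w & xRw).
F1: fails — at v but no t with vR²t and vRt.
F2: holds.
F3: fails — at x but no t with xR²t and xRt.
F4: fails — at u but no w with uR²w and uRw.
F5: fails — at w2 but no w with w2R²w and w2Rw.
Valid on: F2.

F2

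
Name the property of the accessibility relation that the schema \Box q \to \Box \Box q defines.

Suppose □q→□□q is valid. Take Rxy, Ryz and set V(q)={w : Rxw}. Then □q at x, so □□q at x, so □q at y, so q at z, i.e. Rxz.

transitivity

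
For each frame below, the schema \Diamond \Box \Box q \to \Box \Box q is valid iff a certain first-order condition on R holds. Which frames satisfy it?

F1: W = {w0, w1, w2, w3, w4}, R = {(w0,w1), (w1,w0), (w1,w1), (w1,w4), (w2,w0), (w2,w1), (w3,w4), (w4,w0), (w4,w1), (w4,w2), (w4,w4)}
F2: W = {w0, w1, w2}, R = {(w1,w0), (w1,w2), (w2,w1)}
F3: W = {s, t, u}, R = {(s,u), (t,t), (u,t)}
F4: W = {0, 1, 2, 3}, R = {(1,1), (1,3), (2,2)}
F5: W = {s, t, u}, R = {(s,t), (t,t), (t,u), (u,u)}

This is the axiom for a generalized confluence (Geach) condition; its first-order frame correspondent is \forall x \forall y \forall z ((xRy \wedge x R^2 z) \to \exists w (y R^2 w \wedge z = w)).
F1: fails — w1Rw0, w1R²w2 but no w with w0R²w and w2=w.
F2: fails — w1Rw0, w1R²w1 but no w with w0R²w and w1=w.
F3: ✓.
F4: fails — 1R3, 1R²1 but no w with 3R²w and 1=w.
F5: fails — tRu, tR²t but no w with uR²w and t=w.
Valid on: F3.

F3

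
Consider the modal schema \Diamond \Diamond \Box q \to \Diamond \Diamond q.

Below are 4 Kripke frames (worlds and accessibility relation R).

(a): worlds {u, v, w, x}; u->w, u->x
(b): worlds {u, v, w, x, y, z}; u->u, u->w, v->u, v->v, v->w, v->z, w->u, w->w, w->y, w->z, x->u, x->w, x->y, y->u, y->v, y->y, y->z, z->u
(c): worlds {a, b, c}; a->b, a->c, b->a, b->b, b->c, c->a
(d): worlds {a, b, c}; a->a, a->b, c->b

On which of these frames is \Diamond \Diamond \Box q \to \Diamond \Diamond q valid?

Frame correspondent (Sahlqvist): \forall x \forall y (x R^2 y \to \exists w (yRw \wedge x R^2 w)) — i.e. a generalized confluence (Geach) condition.
(a): satisfies the condition.
(b): satisfies the condition.
(c): fails — cR²c but no w with cRw and cR²w.
(d): fails — aR²b but no w with bRw and aR²w.

(a), (b)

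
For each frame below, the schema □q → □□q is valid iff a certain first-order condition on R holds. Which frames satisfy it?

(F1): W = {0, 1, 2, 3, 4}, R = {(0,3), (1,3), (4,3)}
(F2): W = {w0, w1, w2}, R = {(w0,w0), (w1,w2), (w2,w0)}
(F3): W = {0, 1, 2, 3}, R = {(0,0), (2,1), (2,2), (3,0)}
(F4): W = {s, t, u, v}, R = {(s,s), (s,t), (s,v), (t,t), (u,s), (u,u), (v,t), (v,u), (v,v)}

(F1), (F3)

This is the axiom for transitivity; its first-order frame correspondent is ∀x ∀y ∀z (Rxy ∧ Ryz → Rxz).
(F1): condition met.
(F2): fails — Rw1w2 and Rw2w0 but not Rw1w0.
(F3): condition met.
(F4): fails — Rus and Rsv but not Ruv.
Valid on: (F1), (F3).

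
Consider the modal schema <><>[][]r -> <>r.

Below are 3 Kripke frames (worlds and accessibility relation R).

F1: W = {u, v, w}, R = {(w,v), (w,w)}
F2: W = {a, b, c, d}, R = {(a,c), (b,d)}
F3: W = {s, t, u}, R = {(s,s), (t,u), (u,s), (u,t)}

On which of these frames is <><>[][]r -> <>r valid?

F2

The schema corresponds to a generalized confluence (Geach) condition: forall x forall y (x R^2 y -> exists w (y R^2 w & xRw)).
F1: fails — wR²v but no t with vR²t and wRt.
F2: ✓.
F3: fails — tR²s but no w with sR²w and tRw.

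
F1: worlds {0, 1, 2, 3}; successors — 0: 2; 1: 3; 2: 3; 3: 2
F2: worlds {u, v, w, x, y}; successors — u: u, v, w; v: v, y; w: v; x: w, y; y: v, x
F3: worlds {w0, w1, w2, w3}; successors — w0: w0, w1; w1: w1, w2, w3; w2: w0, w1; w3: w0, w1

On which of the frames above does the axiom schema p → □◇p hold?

The schema corresponds to symmetry: ∀x ∀y (Rxy → Ryx).
F1: fails — R13 but not R31.
F2: fails — Ruv but not Rvu.
F3: fails — Rw3w0 but not Rw0w3.
Valid on no frame.

none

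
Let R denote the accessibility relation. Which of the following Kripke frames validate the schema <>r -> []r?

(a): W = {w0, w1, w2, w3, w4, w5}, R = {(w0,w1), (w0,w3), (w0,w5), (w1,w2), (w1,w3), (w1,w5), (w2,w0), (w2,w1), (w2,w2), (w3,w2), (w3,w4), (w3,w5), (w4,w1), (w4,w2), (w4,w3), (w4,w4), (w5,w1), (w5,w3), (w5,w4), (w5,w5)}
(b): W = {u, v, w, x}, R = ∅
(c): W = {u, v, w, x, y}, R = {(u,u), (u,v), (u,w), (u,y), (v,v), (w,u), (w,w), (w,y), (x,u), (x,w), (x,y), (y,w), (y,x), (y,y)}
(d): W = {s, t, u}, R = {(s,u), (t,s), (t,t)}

This is the axiom for partial functionality; its first-order frame correspondent is forall x forall y forall z (Rxy & Rxz -> y = z).
(a): fails — w0 sees both w1 and w3.
(b): condition met.
(c): fails — u sees both u and v.
(d): fails — t sees both s and t.
Valid on: (b).

(b)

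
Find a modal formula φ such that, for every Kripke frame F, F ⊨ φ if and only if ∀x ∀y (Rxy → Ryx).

p → □◇p

This is symmetry; the standard corresponding axiom is B: p → □◇p.
Suppose p→□◇p is valid. Take Rxy and set V(p)={x}. Then p at x, so □◇p at x, so ◇p at y, so some z with Ryz has p; z=x, i.e. Ryx.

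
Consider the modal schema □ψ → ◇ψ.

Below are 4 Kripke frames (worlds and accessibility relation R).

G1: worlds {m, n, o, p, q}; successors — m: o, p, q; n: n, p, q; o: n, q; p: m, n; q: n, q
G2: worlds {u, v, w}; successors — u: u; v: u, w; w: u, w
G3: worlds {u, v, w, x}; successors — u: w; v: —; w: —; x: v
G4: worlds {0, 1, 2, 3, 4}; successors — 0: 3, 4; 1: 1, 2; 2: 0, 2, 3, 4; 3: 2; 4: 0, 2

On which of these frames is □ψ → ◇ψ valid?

Frame correspondent (Sahlqvist): ∀x ∃y Rxy — i.e. seriality.
G1: condition met.
G2: condition met.
G3: fails — world v has no successor.
G4: condition met.
Valid on: G1, G2, G4.

G1, G2, G4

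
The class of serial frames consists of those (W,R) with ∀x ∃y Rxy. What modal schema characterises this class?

This is seriality; the standard corresponding axiom is D: □ψ → ◇ψ.
Suppose □ψ→◇ψ is valid. At any x set V(ψ)=W. Then □ψ at x, so ◇ψ at x, so x has a successor.

□ψ → ◇ψ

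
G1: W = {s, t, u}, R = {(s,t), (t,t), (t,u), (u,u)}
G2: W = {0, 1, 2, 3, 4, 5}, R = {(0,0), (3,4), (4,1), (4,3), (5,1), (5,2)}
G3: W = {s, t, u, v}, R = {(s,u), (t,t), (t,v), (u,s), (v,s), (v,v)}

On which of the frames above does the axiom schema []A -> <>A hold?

G1, G3

The schema corresponds to seriality: forall x exists y Rxy.
G1: holds.
G2: fails — world 1 has no successor.
G3: holds.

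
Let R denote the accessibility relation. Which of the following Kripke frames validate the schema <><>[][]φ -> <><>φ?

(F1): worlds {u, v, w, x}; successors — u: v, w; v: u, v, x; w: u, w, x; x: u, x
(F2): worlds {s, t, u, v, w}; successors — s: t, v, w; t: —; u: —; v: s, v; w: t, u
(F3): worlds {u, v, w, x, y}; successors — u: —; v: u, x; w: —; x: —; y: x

(F1), (F3)

Frame correspondent (Sahlqvist): forall x forall y (x R^2 y -> exists w (y R^2 w & x R^2 w)) — i.e. a generalized confluence (Geach) condition.
(F1): condition met.
(F2): fails — sR²t but no w* with tR²w* and sR²w*.
(F3): condition met.
Valid on: (F1), (F3).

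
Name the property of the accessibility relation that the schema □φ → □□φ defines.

Transitivity

Suppose □φ→□□φ is valid. Take Rxy, Ryz and set V(φ)={w : Rxw}. Then □φ at x, so □□φ at x, so □φ at y, so φ at z, i.e. Rxz.
Conversely, any frame satisfying ∀x ∀y ∀z (Rxy ∧ Ryz → Rxz) validates the schema.
So the correspondent is transitivity.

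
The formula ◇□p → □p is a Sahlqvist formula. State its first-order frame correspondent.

the Euclidean property: ∀x ∀y ∀z (Rxy ∧ Rxz → Ryz)

Replacing p by ¬p and contraposing gives the equivalent schema ◇p → □◇p.
Suppose ◇p→□◇p is valid. Take Rxy, Rxz and set V(p)={y}. Then ◇p at x, so □◇p at x, so ◇p at z, so some w with Rzw has p; w=y, i.e. Rzy. By symmetry of the argument, Ryz.
Conversely, on a frame with the Euclidean property the schema holds at every world under every valuation.
Frame condition: ∀x ∀y ∀z (Rxy ∧ Rxz → Ryz).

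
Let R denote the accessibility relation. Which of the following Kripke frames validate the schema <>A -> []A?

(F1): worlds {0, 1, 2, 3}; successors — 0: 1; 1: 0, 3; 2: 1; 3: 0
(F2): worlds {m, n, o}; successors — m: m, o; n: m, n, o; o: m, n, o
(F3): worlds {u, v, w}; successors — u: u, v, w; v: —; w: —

This is the axiom for partial functionality; its first-order frame correspondent is forall x forall y forall z (Rxy & Rxz -> y = z).
(F1): fails — 1 sees both 0 and 3.
(F2): fails — m sees both m and o.
(F3): fails — u sees both u and v.

none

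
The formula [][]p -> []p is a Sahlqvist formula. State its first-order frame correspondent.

density

Suppose □□p→□p is valid. Take Rxy and set V(p)={w : xR²w}. Then □□p at x, so □p at x, so p at y, i.e. ∃z(Rxz∧Rzy).
Conversely, on a frame with density the schema holds at every world under every valuation.
Frame condition: forall x forall y (Rxy -> exists z (Rxz & Rzy)).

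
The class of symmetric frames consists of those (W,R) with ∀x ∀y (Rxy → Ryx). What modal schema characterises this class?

The condition is symmetry. The B schema ψ → □◇ψ defines it.
Suppose ψ→□◇ψ is valid. Take Rxy and set V(ψ)={x}. Then ψ at x, so □◇ψ at x, so ◇ψ at y, so some z with Ryz has ψ; z=x, i.e. Ryx.

ψ → □◇ψ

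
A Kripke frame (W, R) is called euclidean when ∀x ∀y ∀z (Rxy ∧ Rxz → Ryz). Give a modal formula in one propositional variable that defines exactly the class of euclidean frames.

◇p → □◇p

This is the Euclidean property; the standard corresponding axiom is 5: ◇p → □◇p.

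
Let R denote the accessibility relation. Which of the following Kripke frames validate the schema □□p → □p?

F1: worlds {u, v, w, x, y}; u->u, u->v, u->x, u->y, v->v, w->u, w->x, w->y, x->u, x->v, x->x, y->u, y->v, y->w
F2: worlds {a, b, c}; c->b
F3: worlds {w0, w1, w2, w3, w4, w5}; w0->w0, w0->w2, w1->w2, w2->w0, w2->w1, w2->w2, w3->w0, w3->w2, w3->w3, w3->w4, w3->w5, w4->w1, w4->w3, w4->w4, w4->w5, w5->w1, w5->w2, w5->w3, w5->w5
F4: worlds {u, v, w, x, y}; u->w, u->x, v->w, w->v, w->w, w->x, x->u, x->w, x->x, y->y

The schema corresponds to density: ∀x ∀y (Rxy → ∃z (Rxz ∧ Rzy)).
F1: fails — Ryw but no z with Ryz and Rzw.
F2: fails — Rcb but no z with Rcz and Rzb.
F3: holds.
F4: holds.

F3, F4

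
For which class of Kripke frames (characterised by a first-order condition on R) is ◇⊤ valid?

seriality: ∀x ∃y Rxy

◇⊤ holds at w iff w has a successor, so frame-validity of ◇⊤ is exactly seriality. Equivalently via □ψ → ◇ψ:
Suppose □ψ→◇ψ is valid. At any x set V(ψ)=W. Then □ψ at x, so ◇ψ at x, so x has a successor.
The converse is a direct semantic check.
Frame condition: ∀x ∃y Rxy.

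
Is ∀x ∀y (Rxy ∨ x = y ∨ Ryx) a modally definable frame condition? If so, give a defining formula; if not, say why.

No

Any modally definable frame class is closed under disjoint unions.
Take 2 disjoint single-world reflexive frames: each is trivially connected, but their disjoint union has 2 worlds with no edge between distinct components, so it is not connected.
So the class is not modally definable.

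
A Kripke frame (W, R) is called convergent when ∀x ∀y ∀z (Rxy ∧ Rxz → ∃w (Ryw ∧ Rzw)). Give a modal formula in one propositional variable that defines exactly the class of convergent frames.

This is convergence; the standard corresponding axiom is .2: ◇□p → □◇p.
Suppose ◇□p→□◇p is valid. Take Rxy, Rxz and set V(p)={w : Ryw}. Then □p at y so ◇□p at x, so □◇p at x, so ◇p at z, giving w with Rzw and Ryw.

◇□p → □◇p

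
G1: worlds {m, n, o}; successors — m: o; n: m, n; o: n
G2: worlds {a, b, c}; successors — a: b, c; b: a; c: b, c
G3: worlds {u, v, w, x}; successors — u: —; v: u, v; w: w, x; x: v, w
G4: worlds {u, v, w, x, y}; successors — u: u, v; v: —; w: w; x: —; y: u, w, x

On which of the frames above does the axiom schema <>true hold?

This is the axiom for seriality; its first-order frame correspondent is forall x exists y Rxy.
G1: holds.
G2: holds.
G3: fails — world u has no successor.
G4: fails — world v has no successor.
Valid on: G1, G2.

G1, G2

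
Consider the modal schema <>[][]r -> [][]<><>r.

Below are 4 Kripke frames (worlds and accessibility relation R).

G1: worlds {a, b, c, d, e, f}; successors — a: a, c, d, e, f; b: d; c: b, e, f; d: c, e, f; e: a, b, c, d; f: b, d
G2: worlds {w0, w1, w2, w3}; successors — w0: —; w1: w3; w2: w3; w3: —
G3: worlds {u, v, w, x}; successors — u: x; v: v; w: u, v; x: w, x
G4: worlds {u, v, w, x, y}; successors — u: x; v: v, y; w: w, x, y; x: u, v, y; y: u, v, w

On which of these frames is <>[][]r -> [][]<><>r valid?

G1, G2, G4

Frame correspondent (Sahlqvist): forall x forall y forall z ((xRy & x R^2 z) -> exists w (y R^2 w & z R^2 w)) — i.e. a generalized confluence (Geach) condition.
G1: condition met.
G2: condition met.
G3: fails — wRu, wR²v but no t with uR²t and vR²t.
G4: condition met.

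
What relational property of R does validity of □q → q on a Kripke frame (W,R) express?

Suppose □q→q is valid. At any x set V(q)={w : Rxw}. Then □q holds at x, so q holds at x, i.e. Rxx.

Reflexivity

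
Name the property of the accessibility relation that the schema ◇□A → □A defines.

This is frame-equivalent to ◇A → □◇A (substitute ¬A for A and contrapose).
Suppose ◇A→□◇A is valid. Take Rxy, Rxz and set V(A)={y}. Then ◇A at x, so □◇A at x, so ◇A at z, so some w with Rzw has A; w=y, i.e. Rzy. By symmetry of the argument, Ryz.
Conversely, any frame satisfying ∀x ∀y ∀z (Rxy ∧ Rxz → Ryz) validates the schema.
Frame condition: ∀x ∀y ∀z (Rxy ∧ Rxz → Ryz).

the Euclidean property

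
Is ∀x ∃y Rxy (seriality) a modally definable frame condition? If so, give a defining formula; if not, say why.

Yes — defined by □q → ◇q

Yes: it is seriality, defined by the D schema □q → ◇q.
Suppose □q→◇q is valid. At any x set V(q)=W. Then □q at x, so ◇q at x, so x has a successor.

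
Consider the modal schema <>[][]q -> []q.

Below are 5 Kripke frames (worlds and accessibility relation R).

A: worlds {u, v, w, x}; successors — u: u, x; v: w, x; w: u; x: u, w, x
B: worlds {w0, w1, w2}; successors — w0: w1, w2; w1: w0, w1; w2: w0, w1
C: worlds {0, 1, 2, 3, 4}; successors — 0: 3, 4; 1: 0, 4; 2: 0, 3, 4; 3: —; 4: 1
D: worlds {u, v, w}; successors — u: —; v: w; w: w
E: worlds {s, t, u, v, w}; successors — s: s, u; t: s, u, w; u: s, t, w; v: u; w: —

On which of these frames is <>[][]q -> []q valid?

This is the axiom for a generalized confluence (Geach) condition; its first-order frame correspondent is forall x forall y forall z ((xRy & xRz) -> exists w (y R^2 w & z = w)).
A: fails — vRw, vRw but no t with wR²t and w=t.
B: ✓.
C: fails — 0R3, 0R3 but no w with 3R²w and 3=w.
D: ✓.
E: fails — tRw, tRs but no w* with wR²w* and s=w*.

B, D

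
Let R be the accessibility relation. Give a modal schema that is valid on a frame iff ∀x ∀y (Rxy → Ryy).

This is shift-reflexivity; the standard corresponding axiom is T□: □(□ψ → ψ).
Suppose □(□ψ→ψ) is valid. Take Rxy and set V(ψ)={w : Ryw}. Then at y, □ψ holds; since □(□ψ→ψ) at x, □ψ→ψ at y, so ψ at y, i.e. Ryy.

□(□ψ → ψ)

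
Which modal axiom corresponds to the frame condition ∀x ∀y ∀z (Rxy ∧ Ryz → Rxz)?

□p → □□p

This is transitivity; the standard corresponding axiom is 4: □p → □□p.
Suppose □p→□□p is valid. Take Rxy, Ryz and set V(p)={w : Rxw}. Then □p at x, so □□p at x, so □p at y, so p at z, i.e. Rxz.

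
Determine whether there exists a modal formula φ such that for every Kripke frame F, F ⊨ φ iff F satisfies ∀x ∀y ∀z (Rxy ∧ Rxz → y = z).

Yes: it is partial functionality, defined by the CD schema ◇p → □p.
Suppose ◇p→□p is valid. Take Rxy, Rxz and set V(p)={y}. Then ◇p at x, so □p at x, so p at z, i.e. z=y.

Yes — defined by ◇p → □p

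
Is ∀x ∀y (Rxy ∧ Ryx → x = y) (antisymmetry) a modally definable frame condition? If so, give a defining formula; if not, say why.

If a class were modally definable it would be closed under surjective bounded morphisms (Goldblatt–Thomason).
The 8-cycle (worlds a,b,c,d,e,f,g,h with a→b→c→d→e→f→g→h→a) is antisymmetric. Sending even-indexed worlds to • and odd-indexed worlds to ∘ is a surjective bounded morphism onto the two-world frame with •↔∘, which is not antisymmetric.
Hence antisymmetry is not modally definable.

Not definable by any modal formula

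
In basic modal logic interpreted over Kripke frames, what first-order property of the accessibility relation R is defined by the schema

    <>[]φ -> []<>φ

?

Suppose ◇□φ→□◇φ is valid. Take Rxy, Rxz and set V(φ)={w : Ryw}. Then □φ at y so ◇□φ at x, so □◇φ at x, so ◇φ at z, giving w with Rzw and Ryw.
The converse is a direct semantic check.
So the correspondent is convergence.

convergence: forall x forall y forall z (Rxy & Rxz -> exists w (Ryw & Rzw))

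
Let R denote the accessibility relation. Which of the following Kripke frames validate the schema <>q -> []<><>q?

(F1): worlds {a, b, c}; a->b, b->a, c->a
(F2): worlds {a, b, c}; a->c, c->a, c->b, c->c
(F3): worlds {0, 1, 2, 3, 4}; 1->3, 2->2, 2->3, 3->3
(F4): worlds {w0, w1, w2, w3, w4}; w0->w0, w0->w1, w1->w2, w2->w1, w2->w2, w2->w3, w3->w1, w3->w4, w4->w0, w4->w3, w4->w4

This is the axiom for a generalized confluence (Geach) condition; its first-order frame correspondent is forall x forall y forall z ((xRy & xRz) -> exists w (y = w & z R^2 w)).
(F1): satisfies the condition.
(F2): fails — cRa, cRb but no w with a=w and bR²w.
(F3): fails — 2R2, 2R3 but no w with 2=w and 3R²w.
(F4): fails — w0Rw0, w0Rw1 but no w with w0=w and w1R²w.

(F1)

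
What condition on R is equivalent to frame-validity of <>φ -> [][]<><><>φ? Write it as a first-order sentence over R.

This is a Sahlqvist (Geach-type) schema ◇^1□^0φ → □^2◇^3φ.
Minimal-valuation argument: fix x; take any y with xR^1y and any z with xR^2z. Set V(φ) to the set of worlds R-reachable from y in exactly 0 steps. Then □^0φ holds at y, so the antecedent holds at x; validity forces ◇^3φ at z, giving a w with zR^3w and yR^0w.
First-order correspondent: forall x forall y forall z ((xRy & x R^2 z) -> exists w (y = w & z R^3 w)).

forall x forall y forall z ((xRy & x R^2 z) -> exists w (y = w & z R^3 w))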